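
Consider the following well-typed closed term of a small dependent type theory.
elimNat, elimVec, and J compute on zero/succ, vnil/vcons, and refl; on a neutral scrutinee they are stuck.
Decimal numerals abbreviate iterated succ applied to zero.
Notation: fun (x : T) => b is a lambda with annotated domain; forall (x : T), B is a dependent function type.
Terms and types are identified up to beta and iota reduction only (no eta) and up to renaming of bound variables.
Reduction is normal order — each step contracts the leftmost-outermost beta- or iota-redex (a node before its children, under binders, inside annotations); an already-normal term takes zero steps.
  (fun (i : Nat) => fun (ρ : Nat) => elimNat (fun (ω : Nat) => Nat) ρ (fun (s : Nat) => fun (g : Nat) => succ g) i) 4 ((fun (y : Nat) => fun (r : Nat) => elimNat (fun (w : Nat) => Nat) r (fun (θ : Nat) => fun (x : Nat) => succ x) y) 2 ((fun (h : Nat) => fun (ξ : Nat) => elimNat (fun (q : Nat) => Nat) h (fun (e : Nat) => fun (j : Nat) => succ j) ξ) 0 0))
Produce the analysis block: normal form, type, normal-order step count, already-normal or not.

resulting normal form:
  6
inferred type:
  Nat
normal-order step count: 27
term was already normal: no
first redex: a beta-redex


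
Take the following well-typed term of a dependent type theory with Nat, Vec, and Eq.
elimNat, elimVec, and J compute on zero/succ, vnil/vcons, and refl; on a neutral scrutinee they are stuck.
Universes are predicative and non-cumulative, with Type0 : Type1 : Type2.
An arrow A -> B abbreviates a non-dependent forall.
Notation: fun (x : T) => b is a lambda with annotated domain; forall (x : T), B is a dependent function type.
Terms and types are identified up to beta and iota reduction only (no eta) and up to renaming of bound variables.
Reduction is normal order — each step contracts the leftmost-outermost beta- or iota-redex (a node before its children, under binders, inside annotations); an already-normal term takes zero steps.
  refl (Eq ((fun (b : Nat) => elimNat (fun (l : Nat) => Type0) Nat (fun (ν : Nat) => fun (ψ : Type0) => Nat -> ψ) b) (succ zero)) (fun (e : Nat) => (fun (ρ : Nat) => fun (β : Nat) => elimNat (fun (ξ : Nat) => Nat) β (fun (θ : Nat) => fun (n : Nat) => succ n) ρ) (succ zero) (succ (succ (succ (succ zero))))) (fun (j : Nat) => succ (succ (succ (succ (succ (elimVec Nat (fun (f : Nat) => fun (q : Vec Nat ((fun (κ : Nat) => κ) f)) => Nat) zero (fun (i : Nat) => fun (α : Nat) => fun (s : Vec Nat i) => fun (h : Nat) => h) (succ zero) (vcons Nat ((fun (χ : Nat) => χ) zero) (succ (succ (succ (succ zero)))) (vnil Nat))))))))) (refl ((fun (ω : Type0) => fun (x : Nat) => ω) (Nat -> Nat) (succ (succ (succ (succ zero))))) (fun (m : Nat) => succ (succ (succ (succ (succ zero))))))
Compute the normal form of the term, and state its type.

reduced normal form:
  refl (Eq (Nat -> Nat) (fun (b : Nat) => succ (succ (succ (succ (succ zero))))) (fun (l : Nat) => succ (succ (succ (succ (succ zero)))))) (refl (Nat -> Nat) (fun (ν : Nat) => succ (succ (succ (succ (succ zero))))))
the term's type:
  Eq (Eq (Nat -> Nat) (fun (b : Nat) => succ (succ (succ (succ (succ zero))))) (fun (l : Nat) => succ (succ (succ (succ (succ zero)))))) (refl (Nat -> Nat) (fun (ν : Nat) => succ (succ (succ (succ (succ zero)))))) (refl (Nat -> Nat) (fun (ψ : Nat) => succ (succ (succ (succ (succ zero))))))
observation: the first redex contracted is a beta-redex; the normal form is reached in 19 normal-order steps.


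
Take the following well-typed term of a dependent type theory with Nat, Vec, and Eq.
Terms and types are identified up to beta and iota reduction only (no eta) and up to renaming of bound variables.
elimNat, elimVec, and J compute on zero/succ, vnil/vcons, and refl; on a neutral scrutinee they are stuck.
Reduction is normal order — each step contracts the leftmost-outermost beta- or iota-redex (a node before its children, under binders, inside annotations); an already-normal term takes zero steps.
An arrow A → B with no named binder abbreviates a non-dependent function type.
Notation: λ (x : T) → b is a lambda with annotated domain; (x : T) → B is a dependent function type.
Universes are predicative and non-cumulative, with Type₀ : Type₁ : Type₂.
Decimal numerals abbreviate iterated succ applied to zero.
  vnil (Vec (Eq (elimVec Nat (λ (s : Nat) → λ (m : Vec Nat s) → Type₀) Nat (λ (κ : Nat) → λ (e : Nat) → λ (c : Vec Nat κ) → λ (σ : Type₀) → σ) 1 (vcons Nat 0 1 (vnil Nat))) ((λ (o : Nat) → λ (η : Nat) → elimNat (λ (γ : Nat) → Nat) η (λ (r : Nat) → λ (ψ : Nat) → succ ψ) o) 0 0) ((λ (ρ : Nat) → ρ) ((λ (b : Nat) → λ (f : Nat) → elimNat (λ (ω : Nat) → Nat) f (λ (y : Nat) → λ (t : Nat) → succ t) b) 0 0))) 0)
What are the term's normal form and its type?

reduced normal form:
  vnil (Vec (Eq Nat 0 0) 0)
type:
  Vec (Vec (Eq Nat 0 0) 0) 0


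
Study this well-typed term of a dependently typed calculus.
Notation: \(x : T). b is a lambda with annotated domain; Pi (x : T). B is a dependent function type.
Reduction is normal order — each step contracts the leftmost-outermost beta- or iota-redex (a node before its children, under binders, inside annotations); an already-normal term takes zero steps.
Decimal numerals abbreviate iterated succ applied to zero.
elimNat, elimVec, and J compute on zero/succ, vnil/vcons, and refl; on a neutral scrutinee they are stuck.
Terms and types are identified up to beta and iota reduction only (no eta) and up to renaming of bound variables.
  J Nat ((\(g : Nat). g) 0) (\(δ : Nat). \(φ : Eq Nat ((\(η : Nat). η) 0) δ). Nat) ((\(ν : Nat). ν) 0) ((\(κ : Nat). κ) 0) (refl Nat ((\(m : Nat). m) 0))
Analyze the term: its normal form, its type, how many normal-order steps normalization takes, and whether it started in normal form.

reduced normal form:
  0
type:
  Nat
normal-order step count: 2
started in normal form: no
first contracted redex: a J iota-redex


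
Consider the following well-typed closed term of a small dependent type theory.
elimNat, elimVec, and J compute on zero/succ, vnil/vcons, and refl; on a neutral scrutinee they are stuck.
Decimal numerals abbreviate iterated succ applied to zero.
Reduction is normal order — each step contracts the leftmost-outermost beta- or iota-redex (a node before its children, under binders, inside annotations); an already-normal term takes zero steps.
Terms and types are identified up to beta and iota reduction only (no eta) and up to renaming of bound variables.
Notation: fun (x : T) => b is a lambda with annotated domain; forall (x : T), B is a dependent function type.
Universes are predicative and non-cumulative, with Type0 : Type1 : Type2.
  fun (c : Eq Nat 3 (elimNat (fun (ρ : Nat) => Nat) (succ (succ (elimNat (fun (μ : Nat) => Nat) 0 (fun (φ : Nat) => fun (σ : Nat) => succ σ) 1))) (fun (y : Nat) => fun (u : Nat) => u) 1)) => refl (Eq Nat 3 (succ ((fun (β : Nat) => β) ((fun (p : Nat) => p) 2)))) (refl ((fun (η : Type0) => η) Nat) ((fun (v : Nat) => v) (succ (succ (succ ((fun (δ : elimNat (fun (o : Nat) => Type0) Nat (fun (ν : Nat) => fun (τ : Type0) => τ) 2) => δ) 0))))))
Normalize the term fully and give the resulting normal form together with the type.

reduced normal form:
  fun (c : Eq Nat 3 3) => refl (Eq Nat 3 3) (refl Nat 3)
type:
  forall (c : Eq Nat 3 3), Eq (Eq Nat 3 3) (refl Nat 3) (refl Nat 3)
observation: 13 normal-order steps separate the term from its normal form.


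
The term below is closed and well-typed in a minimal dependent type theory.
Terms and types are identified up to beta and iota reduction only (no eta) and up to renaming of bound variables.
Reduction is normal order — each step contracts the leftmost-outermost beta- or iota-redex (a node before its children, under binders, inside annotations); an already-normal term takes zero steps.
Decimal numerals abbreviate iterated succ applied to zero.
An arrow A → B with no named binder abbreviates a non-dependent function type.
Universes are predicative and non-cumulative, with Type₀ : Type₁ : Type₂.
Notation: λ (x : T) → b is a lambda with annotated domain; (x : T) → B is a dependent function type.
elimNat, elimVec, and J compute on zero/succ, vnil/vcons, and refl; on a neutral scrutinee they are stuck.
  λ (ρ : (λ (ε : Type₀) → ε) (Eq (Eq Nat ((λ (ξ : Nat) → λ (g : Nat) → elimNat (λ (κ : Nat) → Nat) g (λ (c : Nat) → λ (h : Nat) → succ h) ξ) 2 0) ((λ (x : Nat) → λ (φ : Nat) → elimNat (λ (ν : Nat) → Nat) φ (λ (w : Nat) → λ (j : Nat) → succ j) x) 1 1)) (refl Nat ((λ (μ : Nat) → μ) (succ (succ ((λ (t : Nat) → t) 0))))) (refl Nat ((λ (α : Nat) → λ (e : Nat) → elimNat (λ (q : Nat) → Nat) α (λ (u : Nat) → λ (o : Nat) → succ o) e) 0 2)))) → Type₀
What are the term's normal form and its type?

normal form:
  λ (ρ : Eq (Eq Nat 2 2) (refl Nat 2) (refl Nat 2)) → Type₀
type:
  Eq (Eq Nat 2 2) (refl Nat 2) (refl Nat 2) → Type₁
observation: the first redex contracted is a beta-redex; the normal form is reached in 27 normal-order steps.


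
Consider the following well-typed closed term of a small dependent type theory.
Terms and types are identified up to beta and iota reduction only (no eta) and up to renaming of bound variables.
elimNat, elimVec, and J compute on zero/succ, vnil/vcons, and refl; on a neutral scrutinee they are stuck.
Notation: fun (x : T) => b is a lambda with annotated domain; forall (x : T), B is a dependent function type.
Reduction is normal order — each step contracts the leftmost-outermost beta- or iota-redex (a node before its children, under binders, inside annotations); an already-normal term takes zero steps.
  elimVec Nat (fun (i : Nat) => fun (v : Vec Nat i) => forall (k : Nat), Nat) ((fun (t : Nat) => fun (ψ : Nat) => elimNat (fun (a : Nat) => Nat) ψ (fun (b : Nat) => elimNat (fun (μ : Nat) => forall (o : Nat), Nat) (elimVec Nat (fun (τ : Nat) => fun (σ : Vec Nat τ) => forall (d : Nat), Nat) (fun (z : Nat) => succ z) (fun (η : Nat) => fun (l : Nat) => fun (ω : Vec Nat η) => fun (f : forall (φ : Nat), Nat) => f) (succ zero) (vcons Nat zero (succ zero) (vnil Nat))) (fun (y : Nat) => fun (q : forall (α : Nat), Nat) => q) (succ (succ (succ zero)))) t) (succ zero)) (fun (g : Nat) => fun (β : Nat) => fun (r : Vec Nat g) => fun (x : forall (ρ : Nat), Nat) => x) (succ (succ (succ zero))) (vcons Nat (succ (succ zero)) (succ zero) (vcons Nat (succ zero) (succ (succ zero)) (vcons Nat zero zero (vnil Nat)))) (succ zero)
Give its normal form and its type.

resulting normal form:
  succ (succ zero)
inferred type:
  Nat
observation: reduction starts at an elimVec iota-redex, and 38 normal-order steps reach the normal form.


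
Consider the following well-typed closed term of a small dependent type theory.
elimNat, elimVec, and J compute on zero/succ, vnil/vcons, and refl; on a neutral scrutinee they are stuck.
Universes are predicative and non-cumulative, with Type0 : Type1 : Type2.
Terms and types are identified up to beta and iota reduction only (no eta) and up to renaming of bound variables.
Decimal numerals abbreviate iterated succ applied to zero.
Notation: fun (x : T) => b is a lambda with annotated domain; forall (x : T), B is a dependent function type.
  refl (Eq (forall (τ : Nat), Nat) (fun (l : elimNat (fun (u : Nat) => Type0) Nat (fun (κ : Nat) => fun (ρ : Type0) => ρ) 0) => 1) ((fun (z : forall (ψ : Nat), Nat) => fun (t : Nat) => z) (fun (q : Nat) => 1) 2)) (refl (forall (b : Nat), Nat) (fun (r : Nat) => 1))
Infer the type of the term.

type:
  Eq (Eq (forall (τ : Nat), Nat) (fun (l : Nat) => 1) (fun (u : Nat) => 1)) (refl (forall (κ : Nat), Nat) (fun (ρ : Nat) => 1)) (refl (forall (z : Nat), Nat) (fun (ψ : Nat) => 1))


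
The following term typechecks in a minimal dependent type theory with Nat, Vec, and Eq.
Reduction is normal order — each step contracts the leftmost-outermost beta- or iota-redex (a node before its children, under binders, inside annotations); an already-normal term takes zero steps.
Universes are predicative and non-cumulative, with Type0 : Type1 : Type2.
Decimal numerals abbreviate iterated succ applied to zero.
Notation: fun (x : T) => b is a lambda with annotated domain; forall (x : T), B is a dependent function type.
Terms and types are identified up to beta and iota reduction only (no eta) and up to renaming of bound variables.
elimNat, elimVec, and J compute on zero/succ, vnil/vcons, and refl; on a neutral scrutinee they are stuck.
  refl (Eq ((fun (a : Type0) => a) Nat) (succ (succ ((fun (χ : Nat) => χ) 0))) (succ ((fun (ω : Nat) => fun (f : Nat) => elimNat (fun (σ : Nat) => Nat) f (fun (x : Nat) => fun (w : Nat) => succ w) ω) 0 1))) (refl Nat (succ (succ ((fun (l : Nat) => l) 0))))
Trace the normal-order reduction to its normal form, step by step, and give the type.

reduction (normal order):
  refl (Eq ((fun (a : Type0) => a) Nat) (succ (succ ((fun (χ : Nat) => χ) 0))) (succ ((fun (ω : Nat) => fun (f : Nat) => elimNat (fun (σ : Nat) => Nat) f (fun (x : Nat) => fun (w : Nat) => succ w) ω) 0 1))) (refl Nat (succ (succ ((fun (l : Nat) => l) 0))))
  ~> refl (Eq Nat (succ (succ ((fun (a : Nat) => a) 0))) (succ ((fun (χ : Nat) => fun (ω : Nat) => elimNat (fun (f : Nat) => Nat) ω (fun (σ : Nat) => fun (x : Nat) => succ x) χ) 0 1))) (refl Nat (succ (succ ((fun (w : Nat) => w) 0))))
  ~> refl (Eq Nat 2 (succ ((fun (a : Nat) => fun (χ : Nat) => elimNat (fun (ω : Nat) => Nat) χ (fun (f : Nat) => fun (σ : Nat) => succ σ) a) 0 1))) (refl Nat (succ (succ ((fun (x : Nat) => x) 0))))
  ~> refl (Eq Nat 2 (succ ((fun (a : Nat) => elimNat (fun (χ : Nat) => Nat) a (fun (ω : Nat) => fun (f : Nat) => succ f) 0) 1))) (refl Nat (succ (succ ((fun (σ : Nat) => σ) 0))))
  ~> refl (Eq Nat 2 (succ (elimNat (fun (a : Nat) => Nat) 1 (fun (χ : Nat) => fun (ω : Nat) => succ ω) 0))) (refl Nat (succ (succ ((fun (f : Nat) => f) 0))))
  ~> refl (Eq Nat 2 2) (refl Nat (succ (succ ((fun (a : Nat) => a) 0))))
  ~> refl (Eq Nat 2 2) (refl Nat 2)
inferred type:
  Eq (Eq Nat 2 2) (refl Nat 2) (refl Nat 2)


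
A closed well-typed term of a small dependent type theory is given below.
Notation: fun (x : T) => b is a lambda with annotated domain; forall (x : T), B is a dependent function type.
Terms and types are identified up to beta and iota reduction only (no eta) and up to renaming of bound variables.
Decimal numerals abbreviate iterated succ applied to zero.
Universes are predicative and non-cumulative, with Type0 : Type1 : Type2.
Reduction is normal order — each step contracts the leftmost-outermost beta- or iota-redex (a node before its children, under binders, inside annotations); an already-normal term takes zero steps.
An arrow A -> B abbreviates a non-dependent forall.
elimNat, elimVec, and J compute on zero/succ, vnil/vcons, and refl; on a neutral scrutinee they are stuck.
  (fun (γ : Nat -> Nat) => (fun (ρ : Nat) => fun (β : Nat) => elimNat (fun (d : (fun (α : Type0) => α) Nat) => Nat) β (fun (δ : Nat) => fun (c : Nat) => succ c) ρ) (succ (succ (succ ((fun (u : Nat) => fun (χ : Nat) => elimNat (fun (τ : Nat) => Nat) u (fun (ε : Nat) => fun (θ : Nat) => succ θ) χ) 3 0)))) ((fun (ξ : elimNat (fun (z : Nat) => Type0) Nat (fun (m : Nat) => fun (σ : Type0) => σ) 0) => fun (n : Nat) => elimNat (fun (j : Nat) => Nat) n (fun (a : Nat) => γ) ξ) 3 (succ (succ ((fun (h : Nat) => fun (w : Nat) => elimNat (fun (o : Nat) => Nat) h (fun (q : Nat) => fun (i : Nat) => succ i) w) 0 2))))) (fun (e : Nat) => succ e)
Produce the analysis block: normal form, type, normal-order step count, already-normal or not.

resulting normal form:
  13
type:
  Nat
steps to reach normal form (normal order): 47
started in normal form: no
first contracted redex: a beta-redex


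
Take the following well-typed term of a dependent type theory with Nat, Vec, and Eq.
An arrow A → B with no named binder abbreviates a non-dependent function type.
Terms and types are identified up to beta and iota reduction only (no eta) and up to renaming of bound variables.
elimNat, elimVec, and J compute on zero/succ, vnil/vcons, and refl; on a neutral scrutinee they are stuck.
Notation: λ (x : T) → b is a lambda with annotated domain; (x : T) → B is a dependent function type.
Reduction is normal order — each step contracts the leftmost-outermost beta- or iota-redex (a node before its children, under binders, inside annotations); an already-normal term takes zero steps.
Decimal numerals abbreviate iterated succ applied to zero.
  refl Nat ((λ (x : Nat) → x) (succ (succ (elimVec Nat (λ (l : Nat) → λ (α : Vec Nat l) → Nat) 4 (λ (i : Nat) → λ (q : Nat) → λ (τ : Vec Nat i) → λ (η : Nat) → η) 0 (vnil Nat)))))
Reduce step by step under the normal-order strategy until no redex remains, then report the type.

normal-order reduction:
  refl Nat ((λ (x : Nat) → x) (succ (succ (elimVec Nat (λ (l : Nat) → λ (α : Vec Nat l) → Nat) 4 (λ (i : Nat) → λ (q : Nat) → λ (τ : Vec Nat i) → λ (η : Nat) → η) 0 (vnil Nat)))))
  ~> refl Nat (succ (succ (elimVec Nat (λ (x : Nat) → λ (l : Vec Nat x) → Nat) 4 (λ (α : Nat) → λ (i : Nat) → λ (q : Vec Nat α) → λ (τ : Nat) → τ) 0 (vnil Nat))))
  ~> refl Nat 6
the term's type:
  Eq Nat 6 6


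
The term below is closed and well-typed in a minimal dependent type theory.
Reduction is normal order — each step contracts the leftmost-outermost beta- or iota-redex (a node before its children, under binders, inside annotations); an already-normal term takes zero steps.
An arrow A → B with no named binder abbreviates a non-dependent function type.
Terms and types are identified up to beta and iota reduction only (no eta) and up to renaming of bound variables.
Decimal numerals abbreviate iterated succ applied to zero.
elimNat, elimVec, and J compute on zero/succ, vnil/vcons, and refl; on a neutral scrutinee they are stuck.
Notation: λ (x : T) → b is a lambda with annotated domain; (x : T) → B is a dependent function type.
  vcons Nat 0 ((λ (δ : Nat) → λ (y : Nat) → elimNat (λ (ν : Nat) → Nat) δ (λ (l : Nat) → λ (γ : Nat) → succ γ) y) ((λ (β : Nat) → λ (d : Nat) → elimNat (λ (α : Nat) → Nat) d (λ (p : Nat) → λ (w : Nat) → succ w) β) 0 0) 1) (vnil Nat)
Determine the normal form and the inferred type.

normal form:
  vcons Nat 0 1 (vnil Nat)
type:
  Vec Nat 1
observation: reduction starts at a beta-redex, and 9 normal-order steps reach the normal form.


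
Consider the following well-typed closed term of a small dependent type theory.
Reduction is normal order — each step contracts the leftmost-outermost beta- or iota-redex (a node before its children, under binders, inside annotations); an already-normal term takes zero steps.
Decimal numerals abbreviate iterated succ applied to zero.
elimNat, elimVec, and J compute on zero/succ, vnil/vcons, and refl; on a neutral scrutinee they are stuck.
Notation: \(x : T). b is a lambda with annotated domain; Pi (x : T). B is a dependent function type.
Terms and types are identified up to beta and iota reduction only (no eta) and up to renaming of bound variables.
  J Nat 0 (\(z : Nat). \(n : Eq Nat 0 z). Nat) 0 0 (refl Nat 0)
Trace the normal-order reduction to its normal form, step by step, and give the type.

normal-order reduction:
  J Nat 0 (\(z : Nat). \(n : Eq Nat 0 z). Nat) 0 0 (refl Nat 0)
  ~> 0
the term's type:
  Nat


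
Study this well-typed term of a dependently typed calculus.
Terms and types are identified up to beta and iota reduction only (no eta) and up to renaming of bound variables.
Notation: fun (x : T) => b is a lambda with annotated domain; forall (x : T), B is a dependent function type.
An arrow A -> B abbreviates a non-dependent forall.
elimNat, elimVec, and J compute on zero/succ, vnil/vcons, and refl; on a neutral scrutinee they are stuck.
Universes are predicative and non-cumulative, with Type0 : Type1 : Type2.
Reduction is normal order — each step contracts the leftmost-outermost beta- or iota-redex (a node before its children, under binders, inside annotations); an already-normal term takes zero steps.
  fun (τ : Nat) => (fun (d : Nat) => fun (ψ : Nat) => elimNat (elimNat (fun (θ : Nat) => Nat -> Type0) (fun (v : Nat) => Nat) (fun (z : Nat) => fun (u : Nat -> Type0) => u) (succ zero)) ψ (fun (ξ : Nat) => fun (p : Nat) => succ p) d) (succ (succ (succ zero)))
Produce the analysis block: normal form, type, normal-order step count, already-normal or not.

reduced normal form:
  fun (τ : Nat) => fun (d : Nat) => succ (succ (succ d))
type:
  Nat -> Nat -> Nat
reduction steps (normal order): 11
already normal: no
first redex: a beta-redex


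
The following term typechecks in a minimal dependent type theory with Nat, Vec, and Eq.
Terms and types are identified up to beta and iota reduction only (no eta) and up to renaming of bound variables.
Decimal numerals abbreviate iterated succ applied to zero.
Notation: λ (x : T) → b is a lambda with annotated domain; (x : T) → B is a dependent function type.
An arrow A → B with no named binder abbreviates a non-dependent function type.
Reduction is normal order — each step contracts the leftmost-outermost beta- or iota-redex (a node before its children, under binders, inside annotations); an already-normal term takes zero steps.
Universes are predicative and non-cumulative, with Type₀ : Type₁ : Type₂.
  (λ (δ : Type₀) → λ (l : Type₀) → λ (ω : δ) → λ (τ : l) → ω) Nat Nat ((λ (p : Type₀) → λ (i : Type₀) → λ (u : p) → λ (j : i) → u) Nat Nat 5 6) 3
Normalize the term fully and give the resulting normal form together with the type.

reduced normal form:
  5
type:
  Nat
observation: the term reaches its normal form after 8 normal-order steps.


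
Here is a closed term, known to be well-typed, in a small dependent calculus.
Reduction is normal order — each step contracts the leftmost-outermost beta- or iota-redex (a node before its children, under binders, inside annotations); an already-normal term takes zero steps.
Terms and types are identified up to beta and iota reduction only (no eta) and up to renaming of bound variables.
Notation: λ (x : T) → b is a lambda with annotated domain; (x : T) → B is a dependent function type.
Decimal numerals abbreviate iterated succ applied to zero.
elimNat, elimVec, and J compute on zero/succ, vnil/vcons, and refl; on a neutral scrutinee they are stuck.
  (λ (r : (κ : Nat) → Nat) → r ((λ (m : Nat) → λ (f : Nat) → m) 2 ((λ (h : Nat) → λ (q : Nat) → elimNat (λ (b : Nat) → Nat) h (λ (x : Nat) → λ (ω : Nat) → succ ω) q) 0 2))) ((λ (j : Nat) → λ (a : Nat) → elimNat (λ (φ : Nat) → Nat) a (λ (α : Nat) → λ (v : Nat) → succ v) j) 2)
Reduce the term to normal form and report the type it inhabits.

reduced normal form:
  4
inferred type:
  Nat


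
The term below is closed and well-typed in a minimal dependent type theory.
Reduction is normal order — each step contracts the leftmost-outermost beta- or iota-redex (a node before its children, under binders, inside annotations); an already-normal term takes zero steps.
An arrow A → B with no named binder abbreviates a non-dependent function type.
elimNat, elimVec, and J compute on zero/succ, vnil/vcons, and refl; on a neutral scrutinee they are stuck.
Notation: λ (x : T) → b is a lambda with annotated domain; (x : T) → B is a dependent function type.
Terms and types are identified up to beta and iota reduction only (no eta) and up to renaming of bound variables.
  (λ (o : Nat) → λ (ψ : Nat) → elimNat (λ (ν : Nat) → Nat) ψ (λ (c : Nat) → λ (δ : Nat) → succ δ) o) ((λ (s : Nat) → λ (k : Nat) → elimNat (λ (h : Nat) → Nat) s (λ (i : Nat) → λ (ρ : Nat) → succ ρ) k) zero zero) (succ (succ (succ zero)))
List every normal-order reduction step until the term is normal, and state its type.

normal-order reduction sequence:
  (λ (o : Nat) → λ (ψ : Nat) → elimNat (λ (ν : Nat) → Nat) ψ (λ (c : Nat) → λ (δ : Nat) → succ δ) o) ((λ (s : Nat) → λ (k : Nat) → elimNat (λ (h : Nat) → Nat) s (λ (i : Nat) → λ (ρ : Nat) → succ ρ) k) zero zero) (succ (succ (succ zero)))
  ~> (λ (o : Nat) → elimNat (λ (ψ : Nat) → Nat) o (λ (ν : Nat) → λ (c : Nat) → succ c) ((λ (δ : Nat) → λ (s : Nat) → elimNat (λ (k : Nat) → Nat) δ (λ (h : Nat) → λ (i : Nat) → succ i) s) zero zero)) (succ (succ (succ zero)))
  ~> elimNat (λ (o : Nat) → Nat) (succ (succ (succ zero))) (λ (ψ : Nat) → λ (ν : Nat) → succ ν) ((λ (c : Nat) → λ (δ : Nat) → elimNat (λ (s : Nat) → Nat) c (λ (k : Nat) → λ (h : Nat) → succ h) δ) zero zero)
  ~> elimNat (λ (o : Nat) → Nat) (succ (succ (succ zero))) (λ (ψ : Nat) → λ (ν : Nat) → succ ν) ((λ (c : Nat) → elimNat (λ (δ : Nat) → Nat) zero (λ (s : Nat) → λ (k : Nat) → succ k) c) zero)
  ~> elimNat (λ (o : Nat) → Nat) (succ (succ (succ zero))) (λ (ψ : Nat) → λ (ν : Nat) → succ ν) (elimNat (λ (c : Nat) → Nat) zero (λ (δ : Nat) → λ (s : Nat) → succ s) zero)
  ~> elimNat (λ (o : Nat) → Nat) (succ (succ (succ zero))) (λ (ψ : Nat) → λ (ν : Nat) → succ ν) zero
  ~> succ (succ (succ zero))
type:
  Nat


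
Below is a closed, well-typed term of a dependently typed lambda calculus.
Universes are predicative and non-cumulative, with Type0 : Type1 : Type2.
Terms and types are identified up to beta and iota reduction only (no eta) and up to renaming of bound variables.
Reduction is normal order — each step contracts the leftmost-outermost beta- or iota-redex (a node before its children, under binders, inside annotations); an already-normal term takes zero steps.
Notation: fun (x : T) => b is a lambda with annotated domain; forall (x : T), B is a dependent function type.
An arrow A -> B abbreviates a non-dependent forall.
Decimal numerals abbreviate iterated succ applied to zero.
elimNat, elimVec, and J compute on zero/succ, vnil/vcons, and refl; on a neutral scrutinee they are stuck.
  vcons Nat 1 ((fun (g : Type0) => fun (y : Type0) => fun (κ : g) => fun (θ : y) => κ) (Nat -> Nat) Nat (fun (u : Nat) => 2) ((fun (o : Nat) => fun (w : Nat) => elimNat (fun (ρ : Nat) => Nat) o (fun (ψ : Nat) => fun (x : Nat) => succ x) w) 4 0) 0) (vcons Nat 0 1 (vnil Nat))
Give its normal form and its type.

normal form:
  vcons Nat 1 2 (vcons Nat 0 1 (vnil Nat))
the term's type:
  Vec Nat 2
observation: normalization takes exactly 5 steps under the normal-order strategy.


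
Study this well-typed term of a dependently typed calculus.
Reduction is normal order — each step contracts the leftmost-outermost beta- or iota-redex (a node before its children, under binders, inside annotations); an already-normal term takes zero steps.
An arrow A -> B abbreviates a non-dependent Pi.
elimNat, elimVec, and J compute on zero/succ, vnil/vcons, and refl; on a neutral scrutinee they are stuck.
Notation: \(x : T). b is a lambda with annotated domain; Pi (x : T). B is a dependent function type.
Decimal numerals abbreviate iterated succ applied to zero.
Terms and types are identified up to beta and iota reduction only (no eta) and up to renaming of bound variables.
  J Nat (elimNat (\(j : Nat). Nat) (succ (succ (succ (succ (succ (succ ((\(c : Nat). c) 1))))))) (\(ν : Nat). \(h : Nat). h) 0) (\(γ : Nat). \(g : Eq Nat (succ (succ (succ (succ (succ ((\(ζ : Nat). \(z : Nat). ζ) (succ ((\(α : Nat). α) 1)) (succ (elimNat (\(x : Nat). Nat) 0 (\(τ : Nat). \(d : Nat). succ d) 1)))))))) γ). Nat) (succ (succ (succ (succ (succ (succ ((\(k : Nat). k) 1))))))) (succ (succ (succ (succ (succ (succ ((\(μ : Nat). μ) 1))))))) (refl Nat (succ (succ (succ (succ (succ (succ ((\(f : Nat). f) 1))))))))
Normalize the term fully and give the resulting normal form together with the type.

normal form:
  7
inferred type:
  Nat
observation: the leftmost-outermost redex is a J iota-redex, and normalization takes 2 steps.


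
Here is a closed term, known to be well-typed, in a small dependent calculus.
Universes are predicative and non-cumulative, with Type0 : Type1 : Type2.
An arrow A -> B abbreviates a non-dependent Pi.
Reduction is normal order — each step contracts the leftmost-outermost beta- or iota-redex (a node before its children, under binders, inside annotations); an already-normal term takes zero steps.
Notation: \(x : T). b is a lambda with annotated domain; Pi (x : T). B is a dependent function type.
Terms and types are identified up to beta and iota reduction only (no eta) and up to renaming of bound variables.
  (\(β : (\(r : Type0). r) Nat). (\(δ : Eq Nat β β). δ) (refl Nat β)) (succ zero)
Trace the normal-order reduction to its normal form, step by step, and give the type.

normal-order reduction:
  (\(β : (\(r : Type0). r) Nat). (\(δ : Eq Nat β β). δ) (refl Nat β)) (succ zero)
  ~> (\(β : Eq Nat (succ zero) (succ zero)). β) (refl Nat (succ zero))
  ~> refl Nat (succ zero)
the term's type:
  Eq Nat (succ zero) (succ zero)


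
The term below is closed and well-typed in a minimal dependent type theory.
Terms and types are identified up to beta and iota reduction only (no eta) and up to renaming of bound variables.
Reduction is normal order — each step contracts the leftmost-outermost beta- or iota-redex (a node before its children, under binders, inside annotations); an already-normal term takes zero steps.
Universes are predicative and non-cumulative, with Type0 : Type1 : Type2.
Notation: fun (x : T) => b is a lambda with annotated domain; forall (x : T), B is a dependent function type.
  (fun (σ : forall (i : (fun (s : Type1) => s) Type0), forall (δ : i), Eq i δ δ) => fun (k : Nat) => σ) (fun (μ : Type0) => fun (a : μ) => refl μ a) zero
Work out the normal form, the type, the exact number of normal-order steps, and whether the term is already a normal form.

normal form:
  fun (σ : Type0) => fun (i : σ) => refl σ i
inferred type:
  forall (σ : Type0), forall (i : σ), Eq σ i i
steps to reach normal form (normal order): 2
already normal: no
first contracted redex: a beta-redex


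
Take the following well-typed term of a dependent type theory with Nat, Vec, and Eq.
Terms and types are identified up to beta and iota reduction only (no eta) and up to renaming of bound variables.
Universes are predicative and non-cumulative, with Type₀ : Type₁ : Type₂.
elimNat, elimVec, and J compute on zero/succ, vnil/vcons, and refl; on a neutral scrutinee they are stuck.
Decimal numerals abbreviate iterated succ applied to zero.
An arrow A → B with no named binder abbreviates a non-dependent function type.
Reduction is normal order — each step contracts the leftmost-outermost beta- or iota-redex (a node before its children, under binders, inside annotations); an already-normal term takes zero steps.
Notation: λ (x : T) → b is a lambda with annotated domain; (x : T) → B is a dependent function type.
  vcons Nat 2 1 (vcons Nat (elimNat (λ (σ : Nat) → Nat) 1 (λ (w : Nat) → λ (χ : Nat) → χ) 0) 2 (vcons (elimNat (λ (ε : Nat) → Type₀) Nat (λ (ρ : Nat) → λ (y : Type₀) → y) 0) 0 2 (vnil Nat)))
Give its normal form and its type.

reduced normal form:
  vcons Nat 2 1 (vcons Nat 1 2 (vcons Nat 0 2 (vnil Nat)))
inferred type:
  Vec Nat 3


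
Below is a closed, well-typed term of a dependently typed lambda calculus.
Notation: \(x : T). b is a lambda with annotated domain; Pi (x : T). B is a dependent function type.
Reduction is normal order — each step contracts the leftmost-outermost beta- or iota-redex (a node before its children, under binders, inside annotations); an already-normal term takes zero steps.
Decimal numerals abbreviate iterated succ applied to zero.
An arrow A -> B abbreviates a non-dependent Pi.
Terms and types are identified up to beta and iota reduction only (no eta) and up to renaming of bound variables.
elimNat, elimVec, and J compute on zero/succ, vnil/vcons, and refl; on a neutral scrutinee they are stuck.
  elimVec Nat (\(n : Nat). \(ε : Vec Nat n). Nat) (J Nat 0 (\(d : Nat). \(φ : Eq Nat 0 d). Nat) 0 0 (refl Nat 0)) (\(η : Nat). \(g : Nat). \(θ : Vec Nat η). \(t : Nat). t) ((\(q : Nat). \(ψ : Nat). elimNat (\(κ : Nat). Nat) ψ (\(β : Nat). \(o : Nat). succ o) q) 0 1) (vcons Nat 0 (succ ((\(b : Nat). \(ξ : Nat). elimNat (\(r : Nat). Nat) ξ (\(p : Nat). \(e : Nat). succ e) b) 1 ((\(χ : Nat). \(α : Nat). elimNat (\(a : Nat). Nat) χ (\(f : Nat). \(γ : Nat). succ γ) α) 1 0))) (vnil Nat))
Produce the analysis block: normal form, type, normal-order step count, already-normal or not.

reduced normal form:
  0
type:
  Nat
steps to reach normal form (normal order): 7
already normal: no
first redex: an elimVec iota-redex


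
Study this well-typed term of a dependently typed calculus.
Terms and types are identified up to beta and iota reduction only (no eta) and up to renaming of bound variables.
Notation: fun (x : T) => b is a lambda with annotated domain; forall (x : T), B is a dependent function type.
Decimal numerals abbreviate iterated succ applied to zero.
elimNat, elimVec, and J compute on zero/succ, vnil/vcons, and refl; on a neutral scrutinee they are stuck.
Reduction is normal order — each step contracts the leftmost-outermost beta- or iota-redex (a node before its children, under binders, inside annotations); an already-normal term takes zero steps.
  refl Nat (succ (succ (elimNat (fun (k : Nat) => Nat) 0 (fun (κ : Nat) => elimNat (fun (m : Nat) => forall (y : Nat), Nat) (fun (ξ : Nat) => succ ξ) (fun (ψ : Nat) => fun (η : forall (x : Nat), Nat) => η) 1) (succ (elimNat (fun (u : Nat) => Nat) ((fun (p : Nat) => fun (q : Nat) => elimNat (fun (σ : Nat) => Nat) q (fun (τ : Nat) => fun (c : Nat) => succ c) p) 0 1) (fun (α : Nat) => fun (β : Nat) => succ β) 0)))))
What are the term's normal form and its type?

normal form:
  refl Nat 4
type:
  Eq Nat 4 4
observation: the leftmost-outermost redex is an elimNat iota-redex, and normalization takes 19 steps.


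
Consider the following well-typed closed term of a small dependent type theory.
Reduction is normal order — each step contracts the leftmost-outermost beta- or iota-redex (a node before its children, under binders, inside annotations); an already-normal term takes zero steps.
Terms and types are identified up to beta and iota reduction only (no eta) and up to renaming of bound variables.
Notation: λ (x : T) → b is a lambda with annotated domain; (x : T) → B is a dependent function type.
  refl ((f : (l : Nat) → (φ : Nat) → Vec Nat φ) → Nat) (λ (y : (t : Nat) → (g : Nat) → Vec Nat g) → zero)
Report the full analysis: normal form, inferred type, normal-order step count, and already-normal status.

reduced normal form:
  refl ((f : (l : Nat) → (φ : Nat) → Vec Nat φ) → Nat) (λ (y : (t : Nat) → (g : Nat) → Vec Nat g) → zero)
inferred type:
  Eq ((f : (l : Nat) → (φ : Nat) → Vec Nat φ) → Nat) (λ (y : (t : Nat) → (g : Nat) → Vec Nat g) → zero) (λ (j : (z : Nat) → (h : Nat) → Vec Nat h) → zero)
steps to reach normal form (normal order): 0
term was already normal: yes


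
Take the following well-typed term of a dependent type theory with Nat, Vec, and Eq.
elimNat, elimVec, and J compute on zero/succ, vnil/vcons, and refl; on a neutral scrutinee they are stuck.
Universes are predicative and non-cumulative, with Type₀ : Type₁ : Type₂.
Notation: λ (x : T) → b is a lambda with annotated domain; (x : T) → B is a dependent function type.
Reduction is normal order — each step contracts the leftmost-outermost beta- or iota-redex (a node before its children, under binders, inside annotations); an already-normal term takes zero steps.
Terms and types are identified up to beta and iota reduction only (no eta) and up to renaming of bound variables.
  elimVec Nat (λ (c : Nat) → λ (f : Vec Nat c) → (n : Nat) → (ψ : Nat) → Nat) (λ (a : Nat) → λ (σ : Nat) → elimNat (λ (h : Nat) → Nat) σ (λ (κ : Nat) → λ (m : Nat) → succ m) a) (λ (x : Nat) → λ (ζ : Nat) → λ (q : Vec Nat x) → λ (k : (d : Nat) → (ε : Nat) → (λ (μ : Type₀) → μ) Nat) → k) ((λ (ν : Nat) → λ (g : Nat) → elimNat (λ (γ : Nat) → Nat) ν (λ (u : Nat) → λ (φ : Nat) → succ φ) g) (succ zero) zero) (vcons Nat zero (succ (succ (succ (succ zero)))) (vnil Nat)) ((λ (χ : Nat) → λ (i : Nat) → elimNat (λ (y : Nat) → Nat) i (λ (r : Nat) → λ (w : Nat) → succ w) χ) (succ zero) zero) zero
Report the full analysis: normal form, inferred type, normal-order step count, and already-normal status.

normal form:
  succ zero
the term's type:
  Nat
normal-order step count: 18
already normal: no
first contracted redex: an elimVec iota-redex


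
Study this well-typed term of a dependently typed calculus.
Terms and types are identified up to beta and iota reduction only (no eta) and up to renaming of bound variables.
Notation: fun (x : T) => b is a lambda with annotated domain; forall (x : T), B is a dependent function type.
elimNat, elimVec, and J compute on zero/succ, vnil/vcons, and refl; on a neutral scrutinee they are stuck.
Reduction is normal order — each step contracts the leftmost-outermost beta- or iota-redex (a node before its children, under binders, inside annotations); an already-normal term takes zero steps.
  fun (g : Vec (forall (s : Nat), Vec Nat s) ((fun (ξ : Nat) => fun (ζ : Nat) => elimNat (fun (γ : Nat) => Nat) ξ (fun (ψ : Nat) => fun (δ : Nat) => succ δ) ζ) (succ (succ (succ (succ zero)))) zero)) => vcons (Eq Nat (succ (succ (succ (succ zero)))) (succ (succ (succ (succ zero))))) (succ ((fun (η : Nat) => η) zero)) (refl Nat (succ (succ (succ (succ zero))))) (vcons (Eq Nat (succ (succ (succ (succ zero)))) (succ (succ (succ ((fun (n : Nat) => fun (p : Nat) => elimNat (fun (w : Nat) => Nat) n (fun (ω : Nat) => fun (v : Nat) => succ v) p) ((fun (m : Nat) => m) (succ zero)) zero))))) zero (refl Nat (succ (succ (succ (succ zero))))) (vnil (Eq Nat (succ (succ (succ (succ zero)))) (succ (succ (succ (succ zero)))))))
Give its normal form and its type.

normal form:
  fun (g : Vec (forall (s : Nat), Vec Nat s) (succ (succ (succ (succ zero))))) => vcons (Eq Nat (succ (succ (succ (succ zero)))) (succ (succ (succ (succ zero))))) (succ zero) (refl Nat (succ (succ (succ (succ zero))))) (vcons (Eq Nat (succ (succ (succ (succ zero)))) (succ (succ (succ (succ zero))))) zero (refl Nat (succ (succ (succ (succ zero))))) (vnil (Eq Nat (succ (succ (succ (succ zero)))) (succ (succ (succ (succ zero)))))))
the term's type:
  forall (g : Vec (forall (s : Nat), Vec Nat s) (succ (succ (succ (succ zero))))), Vec (Eq Nat (succ (succ (succ (succ zero)))) (succ (succ (succ (succ zero))))) (succ (succ zero))


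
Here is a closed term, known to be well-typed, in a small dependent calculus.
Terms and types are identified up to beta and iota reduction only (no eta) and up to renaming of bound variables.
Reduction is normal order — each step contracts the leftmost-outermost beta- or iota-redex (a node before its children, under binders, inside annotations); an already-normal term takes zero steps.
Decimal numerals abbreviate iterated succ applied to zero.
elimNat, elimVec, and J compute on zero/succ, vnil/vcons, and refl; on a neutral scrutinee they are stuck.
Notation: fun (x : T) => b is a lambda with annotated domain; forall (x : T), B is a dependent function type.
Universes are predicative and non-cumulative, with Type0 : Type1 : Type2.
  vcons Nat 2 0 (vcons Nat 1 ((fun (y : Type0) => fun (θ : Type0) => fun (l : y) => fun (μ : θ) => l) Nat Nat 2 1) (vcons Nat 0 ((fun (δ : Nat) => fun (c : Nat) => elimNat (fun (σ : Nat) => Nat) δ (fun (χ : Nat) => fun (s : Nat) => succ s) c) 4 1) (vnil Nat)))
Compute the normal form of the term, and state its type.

resulting normal form:
  vcons Nat 2 0 (vcons Nat 1 2 (vcons Nat 0 5 (vnil Nat)))
inferred type:
  Vec Nat 3
observation: 10 normal-order steps separate the term from its normal form.


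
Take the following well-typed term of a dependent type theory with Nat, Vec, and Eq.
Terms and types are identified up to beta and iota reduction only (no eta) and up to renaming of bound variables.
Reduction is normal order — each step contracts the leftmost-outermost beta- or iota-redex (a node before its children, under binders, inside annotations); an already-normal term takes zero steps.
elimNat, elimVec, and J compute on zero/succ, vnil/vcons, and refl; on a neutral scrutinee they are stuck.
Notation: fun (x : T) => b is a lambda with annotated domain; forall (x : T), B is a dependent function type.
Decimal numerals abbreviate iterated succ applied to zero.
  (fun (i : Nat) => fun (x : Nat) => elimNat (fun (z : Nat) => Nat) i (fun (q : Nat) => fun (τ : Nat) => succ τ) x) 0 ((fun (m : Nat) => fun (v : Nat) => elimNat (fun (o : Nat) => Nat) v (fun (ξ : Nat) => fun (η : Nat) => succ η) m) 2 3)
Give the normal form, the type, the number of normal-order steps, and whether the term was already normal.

normal form:
  5
type:
  Nat
normal-order step count: 27
already normal: no
first contracted redex: a beta-redex
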